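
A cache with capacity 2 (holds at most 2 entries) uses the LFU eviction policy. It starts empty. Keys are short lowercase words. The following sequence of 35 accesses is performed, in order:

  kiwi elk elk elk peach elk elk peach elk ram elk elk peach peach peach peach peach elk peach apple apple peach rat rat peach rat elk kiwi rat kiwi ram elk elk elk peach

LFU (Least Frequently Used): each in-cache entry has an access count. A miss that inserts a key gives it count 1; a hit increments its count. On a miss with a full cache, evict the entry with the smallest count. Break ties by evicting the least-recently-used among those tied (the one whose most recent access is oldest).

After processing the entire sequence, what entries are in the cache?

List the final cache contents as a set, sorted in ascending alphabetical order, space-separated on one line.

Answer: elk peach

Derivation:
LFU simulation (capacity=2):
  1. access kiwi: MISS. Cache: [kiwi(c=1)]
  2. access elk: MISS. Cache: [kiwi(c=1) elk(c=1)]
  3. access elk: HIT, count now 2. Cache: [kiwi(c=1) elk(c=2)]
  4. access elk: HIT, count now 3. Cache: [kiwi(c=1) elk(c=3)]
  5. access peach: MISS, evict kiwi(c=1). Cache: [peach(c=1) elk(c=3)]
  6. access elk: HIT, count now 4. Cache: [peach(c=1) elk(c=4)]
  7. access elk: HIT, count now 5. Cache: [peach(c=1) elk(c=5)]
  8. access peach: HIT, count now 2. Cache: [peach(c=2) elk(c=5)]
  9. access elk: HIT, count now 6. Cache: [peach(c=2) elk(c=6)]
  10. access ram: MISS, evict peach(c=2). Cache: [ram(c=1) elk(c=6)]
  11. access elk: HIT, count now 7. Cache: [ram(c=1) elk(c=7)]
  12. access elk: HIT, count now 8. Cache: [ram(c=1) elk(c=8)]
  13. access peach: MISS, evict ram(c=1). Cache: [peach(c=1) elk(c=8)]
  14. access peach: HIT, count now 2. Cache: [peach(c=2) elk(c=8)]
  15. access peach: HIT, count now 3. Cache: [peach(c=3) elk(c=8)]
  16. access peach: HIT, count now 4. Cache: [peach(c=4) elk(c=8)]
  17. access peach: HIT, count now 5. Cache: [peach(c=5) elk(c=8)]
  18. access elk: HIT, count now 9. Cache: [peach(c=5) elk(c=9)]
  19. access peach: HIT, count now 6. Cache: [peach(c=6) elk(c=9)]
  20. access apple: MISS, evict peach(c=6). Cache: [apple(c=1) elk(c=9)]
  21. access apple: HIT, count now 2. Cache: [apple(c=2) elk(c=9)]
  22. access peach: MISS, evict apple(c=2). Cache: [peach(c=1) elk(c=9)]
  23. access rat: MISS, evict peach(c=1). Cache: [rat(c=1) elk(c=9)]
  24. access rat: HIT, count now 2. Cache: [rat(c=2) elk(c=9)]
  25. access peach: MISS, evict rat(c=2). Cache: [peach(c=1) elk(c=9)]
  26. access rat: MISS, evict peach(c=1). Cache: [rat(c=1) elk(c=9)]
  27. access elk: HIT, count now 10. Cache: [rat(c=1) elk(c=10)]
  28. access kiwi: MISS, evict rat(c=1). Cache: [kiwi(c=1) elk(c=10)]
  29. access rat: MISS, evict kiwi(c=1). Cache: [rat(c=1) elk(c=10)]
  30. access kiwi: MISS, evict rat(c=1). Cache: [kiwi(c=1) elk(c=10)]
  31. access ram: MISS, evict kiwi(c=1). Cache: [ram(c=1) elk(c=10)]
  32. access elk: HIT, count now 11. Cache: [ram(c=1) elk(c=11)]
  33. access elk: HIT, count now 12. Cache: [ram(c=1) elk(c=12)]
  34. access elk: HIT, count now 13. Cache: [ram(c=1) elk(c=13)]
  35. access peach: MISS, evict ram(c=1). Cache: [peach(c=1) elk(c=13)]
Total: 20 hits, 15 misses, 13 evictions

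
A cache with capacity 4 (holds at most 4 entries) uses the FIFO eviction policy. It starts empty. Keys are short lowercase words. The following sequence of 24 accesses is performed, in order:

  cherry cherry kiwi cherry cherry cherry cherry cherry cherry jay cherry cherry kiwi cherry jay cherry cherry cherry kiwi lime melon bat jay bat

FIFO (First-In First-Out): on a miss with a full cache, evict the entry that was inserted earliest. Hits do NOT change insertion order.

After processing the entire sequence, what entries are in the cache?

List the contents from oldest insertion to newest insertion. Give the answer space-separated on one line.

FIFO simulation (capacity=4):
  1. access cherry: MISS. Cache (old->new): [cherry]
  2. access cherry: HIT. Cache (old->new): [cherry]
  3. access kiwi: MISS. Cache (old->new): [cherry kiwi]
  4. access cherry: HIT. Cache (old->new): [cherry kiwi]
  5. access cherry: HIT. Cache (old->new): [cherry kiwi]
  6. access cherry: HIT. Cache (old->new): [cherry kiwi]
  7. access cherry: HIT. Cache (old->new): [cherry kiwi]
  8. access cherry: HIT. Cache (old->new): [cherry kiwi]
  9. access cherry: HIT. Cache (old->new): [cherry kiwi]
  10. access jay: MISS. Cache (old->new): [cherry kiwi jay]
  11. access cherry: HIT. Cache (old->new): [cherry kiwi jay]
  12. access cherry: HIT. Cache (old->new): [cherry kiwi jay]
  13. access kiwi: HIT. Cache (old->new): [cherry kiwi jay]
  14. access cherry: HIT. Cache (old->new): [cherry kiwi jay]
  15. access jay: HIT. Cache (old->new): [cherry kiwi jay]
  16. access cherry: HIT. Cache (old->new): [cherry kiwi jay]
  17. access cherry: HIT. Cache (old->new): [cherry kiwi jay]
  18. access cherry: HIT. Cache (old->new): [cherry kiwi jay]
  19. access kiwi: HIT. Cache (old->new): [cherry kiwi jay]
  20. access lime: MISS. Cache (old->new): [cherry kiwi jay lime]
  21. access melon: MISS, evict cherry. Cache (old->new): [kiwi jay lime melon]
  22. access bat: MISS, evict kiwi. Cache (old->new): [jay lime melon bat]
  23. access jay: HIT. Cache (old->new): [jay lime melon bat]
  24. access bat: HIT. Cache (old->new): [jay lime melon bat]
Total: 18 hits, 6 misses, 2 evictions

Answer: jay lime melon bat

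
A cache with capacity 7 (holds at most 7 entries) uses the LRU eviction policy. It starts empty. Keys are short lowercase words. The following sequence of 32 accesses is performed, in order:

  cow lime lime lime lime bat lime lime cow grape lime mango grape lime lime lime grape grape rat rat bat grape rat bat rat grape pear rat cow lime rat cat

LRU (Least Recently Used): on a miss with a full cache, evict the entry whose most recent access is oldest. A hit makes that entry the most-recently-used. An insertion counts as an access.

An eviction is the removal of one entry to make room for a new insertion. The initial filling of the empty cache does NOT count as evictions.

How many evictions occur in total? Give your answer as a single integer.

Answer: 1

Derivation:
LRU simulation (capacity=7):
  1. access cow: MISS. Cache (LRU->MRU): [cow]
  2. access lime: MISS. Cache (LRU->MRU): [cow lime]
  3. access lime: HIT. Cache (LRU->MRU): [cow lime]
  4. access lime: HIT. Cache (LRU->MRU): [cow lime]
  5. access lime: HIT. Cache (LRU->MRU): [cow lime]
  6. access bat: MISS. Cache (LRU->MRU): [cow lime bat]
  7. access lime: HIT. Cache (LRU->MRU): [cow bat lime]
  8. access lime: HIT. Cache (LRU->MRU): [cow bat lime]
  9. access cow: HIT. Cache (LRU->MRU): [bat lime cow]
  10. access grape: MISS. Cache (LRU->MRU): [bat lime cow grape]
  11. access lime: HIT. Cache (LRU->MRU): [bat cow grape lime]
  12. access mango: MISS. Cache (LRU->MRU): [bat cow grape lime mango]
  13. access grape: HIT. Cache (LRU->MRU): [bat cow lime mango grape]
  14. access lime: HIT. Cache (LRU->MRU): [bat cow mango grape lime]
  15. access lime: HIT. Cache (LRU->MRU): [bat cow mango grape lime]
  16. access lime: HIT. Cache (LRU->MRU): [bat cow mango grape lime]
  17. access grape: HIT. Cache (LRU->MRU): [bat cow mango lime grape]
  18. access grape: HIT. Cache (LRU->MRU): [bat cow mango lime grape]
  19. access rat: MISS. Cache (LRU->MRU): [bat cow mango lime grape rat]
  20. access rat: HIT. Cache (LRU->MRU): [bat cow mango lime grape rat]
  21. access bat: HIT. Cache (LRU->MRU): [cow mango lime grape rat bat]
  22. access grape: HIT. Cache (LRU->MRU): [cow mango lime rat bat grape]
  23. access rat: HIT. Cache (LRU->MRU): [cow mango lime bat grape rat]
  24. access bat: HIT. Cache (LRU->MRU): [cow mango lime grape rat bat]
  25. access rat: HIT. Cache (LRU->MRU): [cow mango lime grape bat rat]
  26. access grape: HIT. Cache (LRU->MRU): [cow mango lime bat rat grape]
  27. access pear: MISS. Cache (LRU->MRU): [cow mango lime bat rat grape pear]
  28. access rat: HIT. Cache (LRU->MRU): [cow mango lime bat grape pear rat]
  29. access cow: HIT. Cache (LRU->MRU): [mango lime bat grape pear rat cow]
  30. access lime: HIT. Cache (LRU->MRU): [mango bat grape pear rat cow lime]
  31. access rat: HIT. Cache (LRU->MRU): [mango bat grape pear cow lime rat]
  32. access cat: MISS, evict mango. Cache (LRU->MRU): [bat grape pear cow lime rat cat]
Total: 24 hits, 8 misses, 1 evictions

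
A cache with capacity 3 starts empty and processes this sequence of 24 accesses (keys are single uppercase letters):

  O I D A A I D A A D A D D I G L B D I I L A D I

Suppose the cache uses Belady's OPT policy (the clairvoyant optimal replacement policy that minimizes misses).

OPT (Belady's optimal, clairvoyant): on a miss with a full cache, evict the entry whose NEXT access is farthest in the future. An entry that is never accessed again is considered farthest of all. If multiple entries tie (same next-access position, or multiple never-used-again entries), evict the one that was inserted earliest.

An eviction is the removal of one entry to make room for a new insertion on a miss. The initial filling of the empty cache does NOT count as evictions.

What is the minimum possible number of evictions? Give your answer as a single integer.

Answer: 6

Derivation:
OPT (Belady) simulation (capacity=3):
  1. access O: MISS. Cache: [O]
  2. access I: MISS. Cache: [O I]
  3. access D: MISS. Cache: [O I D]
  4. access A: MISS, evict O (next use: never). Cache: [I D A]
  5. access A: HIT. Next use of A: step 8. Cache: [I D A]
  6. access I: HIT. Next use of I: step 14. Cache: [I D A]
  7. access D: HIT. Next use of D: step 10. Cache: [I D A]
  8. access A: HIT. Next use of A: step 9. Cache: [I D A]
  9. access A: HIT. Next use of A: step 11. Cache: [I D A]
  10. access D: HIT. Next use of D: step 12. Cache: [I D A]
  11. access A: HIT. Next use of A: step 22. Cache: [I D A]
  12. access D: HIT. Next use of D: step 13. Cache: [I D A]
  13. access D: HIT. Next use of D: step 18. Cache: [I D A]
  14. access I: HIT. Next use of I: step 19. Cache: [I D A]
  15. access G: MISS, evict A (next use: step 22). Cache: [I D G]
  16. access L: MISS, evict G (next use: never). Cache: [I D L]
  17. access B: MISS, evict L (next use: step 21). Cache: [I D B]
  18. access D: HIT. Next use of D: step 23. Cache: [I D B]
  19. access I: HIT. Next use of I: step 20. Cache: [I D B]
  20. access I: HIT. Next use of I: step 24. Cache: [I D B]
  21. access L: MISS, evict B (next use: never). Cache: [I D L]
  22. access A: MISS, evict L (next use: never). Cache: [I D A]
  23. access D: HIT. Next use of D: never. Cache: [I D A]
  24. access I: HIT. Next use of I: never. Cache: [I D A]
Total: 15 hits, 9 misses, 6 evictions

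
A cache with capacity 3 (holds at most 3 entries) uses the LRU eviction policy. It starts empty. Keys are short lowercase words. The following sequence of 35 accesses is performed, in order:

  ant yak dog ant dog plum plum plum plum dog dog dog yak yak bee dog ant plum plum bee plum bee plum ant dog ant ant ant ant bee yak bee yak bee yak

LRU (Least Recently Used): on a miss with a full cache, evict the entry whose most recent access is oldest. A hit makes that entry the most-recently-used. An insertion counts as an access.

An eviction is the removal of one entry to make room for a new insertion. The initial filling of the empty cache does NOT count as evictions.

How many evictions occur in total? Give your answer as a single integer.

Answer: 9

Derivation:
LRU simulation (capacity=3):
  1. access ant: MISS. Cache (LRU->MRU): [ant]
  2. access yak: MISS. Cache (LRU->MRU): [ant yak]
  3. access dog: MISS. Cache (LRU->MRU): [ant yak dog]
  4. access ant: HIT. Cache (LRU->MRU): [yak dog ant]
  5. access dog: HIT. Cache (LRU->MRU): [yak ant dog]
  6. access plum: MISS, evict yak. Cache (LRU->MRU): [ant dog plum]
  7. access plum: HIT. Cache (LRU->MRU): [ant dog plum]
  8. access plum: HIT. Cache (LRU->MRU): [ant dog plum]
  9. access plum: HIT. Cache (LRU->MRU): [ant dog plum]
  10. access dog: HIT. Cache (LRU->MRU): [ant plum dog]
  11. access dog: HIT. Cache (LRU->MRU): [ant plum dog]
  12. access dog: HIT. Cache (LRU->MRU): [ant plum dog]
  13. access yak: MISS, evict ant. Cache (LRU->MRU): [plum dog yak]
  14. access yak: HIT. Cache (LRU->MRU): [plum dog yak]
  15. access bee: MISS, evict plum. Cache (LRU->MRU): [dog yak bee]
  16. access dog: HIT. Cache (LRU->MRU): [yak bee dog]
  17. access ant: MISS, evict yak. Cache (LRU->MRU): [bee dog ant]
  18. access plum: MISS, evict bee. Cache (LRU->MRU): [dog ant plum]
  19. access plum: HIT. Cache (LRU->MRU): [dog ant plum]
  20. access bee: MISS, evict dog. Cache (LRU->MRU): [ant plum bee]
  21. access plum: HIT. Cache (LRU->MRU): [ant bee plum]
  22. access bee: HIT. Cache (LRU->MRU): [ant plum bee]
  23. access plum: HIT. Cache (LRU->MRU): [ant bee plum]
  24. access ant: HIT. Cache (LRU->MRU): [bee plum ant]
  25. access dog: MISS, evict bee. Cache (LRU->MRU): [plum ant dog]
  26. access ant: HIT. Cache (LRU->MRU): [plum dog ant]
  27. access ant: HIT. Cache (LRU->MRU): [plum dog ant]
  28. access ant: HIT. Cache (LRU->MRU): [plum dog ant]
  29. access ant: HIT. Cache (LRU->MRU): [plum dog ant]
  30. access bee: MISS, evict plum. Cache (LRU->MRU): [dog ant bee]
  31. access yak: MISS, evict dog. Cache (LRU->MRU): [ant bee yak]
  32. access bee: HIT. Cache (LRU->MRU): [ant yak bee]
  33. access yak: HIT. Cache (LRU->MRU): [ant bee yak]
  34. access bee: HIT. Cache (LRU->MRU): [ant yak bee]
  35. access yak: HIT. Cache (LRU->MRU): [ant bee yak]
Total: 23 hits, 12 misses, 9 evictions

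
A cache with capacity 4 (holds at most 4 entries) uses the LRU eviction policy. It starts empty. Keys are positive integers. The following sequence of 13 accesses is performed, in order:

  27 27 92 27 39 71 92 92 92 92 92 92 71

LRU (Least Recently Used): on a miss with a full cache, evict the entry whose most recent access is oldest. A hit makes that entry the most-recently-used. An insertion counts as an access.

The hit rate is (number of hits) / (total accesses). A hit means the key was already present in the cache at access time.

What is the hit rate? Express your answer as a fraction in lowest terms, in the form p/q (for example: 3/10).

Answer: 9/13

Derivation:
LRU simulation (capacity=4):
  1. access 27: MISS. Cache (LRU->MRU): [27]
  2. access 27: HIT. Cache (LRU->MRU): [27]
  3. access 92: MISS. Cache (LRU->MRU): [27 92]
  4. access 27: HIT. Cache (LRU->MRU): [92 27]
  5. access 39: MISS. Cache (LRU->MRU): [92 27 39]
  6. access 71: MISS. Cache (LRU->MRU): [92 27 39 71]
  7. access 92: HIT. Cache (LRU->MRU): [27 39 71 92]
  8. access 92: HIT. Cache (LRU->MRU): [27 39 71 92]
  9. access 92: HIT. Cache (LRU->MRU): [27 39 71 92]
  10. access 92: HIT. Cache (LRU->MRU): [27 39 71 92]
  11. access 92: HIT. Cache (LRU->MRU): [27 39 71 92]
  12. access 92: HIT. Cache (LRU->MRU): [27 39 71 92]
  13. access 71: HIT. Cache (LRU->MRU): [27 39 92 71]
Total: 9 hits, 4 misses, 0 evictions

Hit rate = 9/13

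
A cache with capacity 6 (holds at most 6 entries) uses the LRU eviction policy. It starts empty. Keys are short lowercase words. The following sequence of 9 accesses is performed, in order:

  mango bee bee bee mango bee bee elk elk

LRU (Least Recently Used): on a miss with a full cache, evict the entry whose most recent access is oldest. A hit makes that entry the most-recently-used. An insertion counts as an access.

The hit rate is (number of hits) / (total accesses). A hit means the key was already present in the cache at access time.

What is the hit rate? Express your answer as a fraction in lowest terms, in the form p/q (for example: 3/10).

LRU simulation (capacity=6):
  1. access mango: MISS. Cache (LRU->MRU): [mango]
  2. access bee: MISS. Cache (LRU->MRU): [mango bee]
  3. access bee: HIT. Cache (LRU->MRU): [mango bee]
  4. access bee: HIT. Cache (LRU->MRU): [mango bee]
  5. access mango: HIT. Cache (LRU->MRU): [bee mango]
  6. access bee: HIT. Cache (LRU->MRU): [mango bee]
  7. access bee: HIT. Cache (LRU->MRU): [mango bee]
  8. access elk: MISS. Cache (LRU->MRU): [mango bee elk]
  9. access elk: HIT. Cache (LRU->MRU): [mango bee elk]
Total: 6 hits, 3 misses, 0 evictions

Hit rate = 6/9 = 2/3

Answer: 2/3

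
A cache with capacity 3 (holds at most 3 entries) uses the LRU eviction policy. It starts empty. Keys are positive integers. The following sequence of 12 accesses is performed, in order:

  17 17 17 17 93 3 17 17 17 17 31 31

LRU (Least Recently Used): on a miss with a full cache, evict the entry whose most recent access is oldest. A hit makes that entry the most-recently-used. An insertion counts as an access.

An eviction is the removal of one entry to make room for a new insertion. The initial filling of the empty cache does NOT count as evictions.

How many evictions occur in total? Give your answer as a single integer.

Answer: 1

Derivation:
LRU simulation (capacity=3):
  1. access 17: MISS. Cache (LRU->MRU): [17]
  2. access 17: HIT. Cache (LRU->MRU): [17]
  3. access 17: HIT. Cache (LRU->MRU): [17]
  4. access 17: HIT. Cache (LRU->MRU): [17]
  5. access 93: MISS. Cache (LRU->MRU): [17 93]
  6. access 3: MISS. Cache (LRU->MRU): [17 93 3]
  7. access 17: HIT. Cache (LRU->MRU): [93 3 17]
  8. access 17: HIT. Cache (LRU->MRU): [93 3 17]
  9. access 17: HIT. Cache (LRU->MRU): [93 3 17]
  10. access 17: HIT. Cache (LRU->MRU): [93 3 17]
  11. access 31: MISS, evict 93. Cache (LRU->MRU): [3 17 31]
  12. access 31: HIT. Cache (LRU->MRU): [3 17 31]
Total: 8 hits, 4 misses, 1 evictions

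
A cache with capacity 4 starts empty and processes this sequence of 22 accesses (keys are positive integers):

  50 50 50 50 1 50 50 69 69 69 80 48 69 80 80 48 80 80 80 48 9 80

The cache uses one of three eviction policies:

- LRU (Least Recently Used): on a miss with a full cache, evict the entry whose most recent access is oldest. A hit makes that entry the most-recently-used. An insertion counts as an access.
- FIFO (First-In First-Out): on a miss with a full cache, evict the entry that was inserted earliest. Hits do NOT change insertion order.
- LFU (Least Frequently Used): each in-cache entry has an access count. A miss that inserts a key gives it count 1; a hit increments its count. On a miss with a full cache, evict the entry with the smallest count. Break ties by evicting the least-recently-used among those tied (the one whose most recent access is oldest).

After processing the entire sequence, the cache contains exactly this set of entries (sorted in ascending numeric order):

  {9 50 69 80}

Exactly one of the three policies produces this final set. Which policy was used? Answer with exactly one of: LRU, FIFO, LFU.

Answer: LFU

Derivation:
Simulating under each policy and comparing final sets:
  LRU: final set = {9 48 69 80} -> differs
  FIFO: final set = {9 48 69 80} -> differs
  LFU: final set = {9 50 69 80} -> MATCHES target
Only LFU produces the target set.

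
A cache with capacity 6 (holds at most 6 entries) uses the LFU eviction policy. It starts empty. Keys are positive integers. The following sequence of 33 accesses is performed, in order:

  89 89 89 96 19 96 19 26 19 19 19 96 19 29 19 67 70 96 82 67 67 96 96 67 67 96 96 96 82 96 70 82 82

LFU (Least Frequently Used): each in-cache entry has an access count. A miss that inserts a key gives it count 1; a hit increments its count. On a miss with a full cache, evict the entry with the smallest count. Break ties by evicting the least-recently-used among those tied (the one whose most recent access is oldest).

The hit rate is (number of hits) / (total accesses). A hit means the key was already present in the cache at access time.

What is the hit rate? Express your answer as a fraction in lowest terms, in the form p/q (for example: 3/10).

LFU simulation (capacity=6):
  1. access 89: MISS. Cache: [89(c=1)]
  2. access 89: HIT, count now 2. Cache: [89(c=2)]
  3. access 89: HIT, count now 3. Cache: [89(c=3)]
  4. access 96: MISS. Cache: [96(c=1) 89(c=3)]
  5. access 19: MISS. Cache: [96(c=1) 19(c=1) 89(c=3)]
  6. access 96: HIT, count now 2. Cache: [19(c=1) 96(c=2) 89(c=3)]
  7. access 19: HIT, count now 2. Cache: [96(c=2) 19(c=2) 89(c=3)]
  8. access 26: MISS. Cache: [26(c=1) 96(c=2) 19(c=2) 89(c=3)]
  9. access 19: HIT, count now 3. Cache: [26(c=1) 96(c=2) 89(c=3) 19(c=3)]
  10. access 19: HIT, count now 4. Cache: [26(c=1) 96(c=2) 89(c=3) 19(c=4)]
  11. access 19: HIT, count now 5. Cache: [26(c=1) 96(c=2) 89(c=3) 19(c=5)]
  12. access 96: HIT, count now 3. Cache: [26(c=1) 89(c=3) 96(c=3) 19(c=5)]
  13. access 19: HIT, count now 6. Cache: [26(c=1) 89(c=3) 96(c=3) 19(c=6)]
  14. access 29: MISS. Cache: [26(c=1) 29(c=1) 89(c=3) 96(c=3) 19(c=6)]
  15. access 19: HIT, count now 7. Cache: [26(c=1) 29(c=1) 89(c=3) 96(c=3) 19(c=7)]
  16. access 67: MISS. Cache: [26(c=1) 29(c=1) 67(c=1) 89(c=3) 96(c=3) 19(c=7)]
  17. access 70: MISS, evict 26(c=1). Cache: [29(c=1) 67(c=1) 70(c=1) 89(c=3) 96(c=3) 19(c=7)]
  18. access 96: HIT, count now 4. Cache: [29(c=1) 67(c=1) 70(c=1) 89(c=3) 96(c=4) 19(c=7)]
  19. access 82: MISS, evict 29(c=1). Cache: [67(c=1) 70(c=1) 82(c=1) 89(c=3) 96(c=4) 19(c=7)]
  20. access 67: HIT, count now 2. Cache: [70(c=1) 82(c=1) 67(c=2) 89(c=3) 96(c=4) 19(c=7)]
  21. access 67: HIT, count now 3. Cache: [70(c=1) 82(c=1) 89(c=3) 67(c=3) 96(c=4) 19(c=7)]
  22. access 96: HIT, count now 5. Cache: [70(c=1) 82(c=1) 89(c=3) 67(c=3) 96(c=5) 19(c=7)]
  23. access 96: HIT, count now 6. Cache: [70(c=1) 82(c=1) 89(c=3) 67(c=3) 96(c=6) 19(c=7)]
  24. access 67: HIT, count now 4. Cache: [70(c=1) 82(c=1) 89(c=3) 67(c=4) 96(c=6) 19(c=7)]
  25. access 67: HIT, count now 5. Cache: [70(c=1) 82(c=1) 89(c=3) 67(c=5) 96(c=6) 19(c=7)]
  26. access 96: HIT, count now 7. Cache: [70(c=1) 82(c=1) 89(c=3) 67(c=5) 19(c=7) 96(c=7)]
  27. access 96: HIT, count now 8. Cache: [70(c=1) 82(c=1) 89(c=3) 67(c=5) 19(c=7) 96(c=8)]
  28. access 96: HIT, count now 9. Cache: [70(c=1) 82(c=1) 89(c=3) 67(c=5) 19(c=7) 96(c=9)]
  29. access 82: HIT, count now 2. Cache: [70(c=1) 82(c=2) 89(c=3) 67(c=5) 19(c=7) 96(c=9)]
  30. access 96: HIT, count now 10. Cache: [70(c=1) 82(c=2) 89(c=3) 67(c=5) 19(c=7) 96(c=10)]
  31. access 70: HIT, count now 2. Cache: [82(c=2) 70(c=2) 89(c=3) 67(c=5) 19(c=7) 96(c=10)]
  32. access 82: HIT, count now 3. Cache: [70(c=2) 89(c=3) 82(c=3) 67(c=5) 19(c=7) 96(c=10)]
  33. access 82: HIT, count now 4. Cache: [70(c=2) 89(c=3) 82(c=4) 67(c=5) 19(c=7) 96(c=10)]
Total: 25 hits, 8 misses, 2 evictions

Hit rate = 25/33

Answer: 25/33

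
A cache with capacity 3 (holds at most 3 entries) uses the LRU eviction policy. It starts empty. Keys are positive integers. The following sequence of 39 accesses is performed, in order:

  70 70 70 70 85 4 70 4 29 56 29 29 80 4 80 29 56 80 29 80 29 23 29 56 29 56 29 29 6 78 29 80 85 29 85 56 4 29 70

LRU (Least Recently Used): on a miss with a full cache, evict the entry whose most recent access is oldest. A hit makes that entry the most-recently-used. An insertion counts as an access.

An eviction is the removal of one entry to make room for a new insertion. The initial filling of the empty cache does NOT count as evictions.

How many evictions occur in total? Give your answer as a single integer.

Answer: 15

Derivation:
LRU simulation (capacity=3):
  1. access 70: MISS. Cache (LRU->MRU): [70]
  2. access 70: HIT. Cache (LRU->MRU): [70]
  3. access 70: HIT. Cache (LRU->MRU): [70]
  4. access 70: HIT. Cache (LRU->MRU): [70]
  5. access 85: MISS. Cache (LRU->MRU): [70 85]
  6. access 4: MISS. Cache (LRU->MRU): [70 85 4]
  7. access 70: HIT. Cache (LRU->MRU): [85 4 70]
  8. access 4: HIT. Cache (LRU->MRU): [85 70 4]
  9. access 29: MISS, evict 85. Cache (LRU->MRU): [70 4 29]
  10. access 56: MISS, evict 70. Cache (LRU->MRU): [4 29 56]
  11. access 29: HIT. Cache (LRU->MRU): [4 56 29]
  12. access 29: HIT. Cache (LRU->MRU): [4 56 29]
  13. access 80: MISS, evict 4. Cache (LRU->MRU): [56 29 80]
  14. access 4: MISS, evict 56. Cache (LRU->MRU): [29 80 4]
  15. access 80: HIT. Cache (LRU->MRU): [29 4 80]
  16. access 29: HIT. Cache (LRU->MRU): [4 80 29]
  17. access 56: MISS, evict 4. Cache (LRU->MRU): [80 29 56]
  18. access 80: HIT. Cache (LRU->MRU): [29 56 80]
  19. access 29: HIT. Cache (LRU->MRU): [56 80 29]
  20. access 80: HIT. Cache (LRU->MRU): [56 29 80]
  21. access 29: HIT. Cache (LRU->MRU): [56 80 29]
  22. access 23: MISS, evict 56. Cache (LRU->MRU): [80 29 23]
  23. access 29: HIT. Cache (LRU->MRU): [80 23 29]
  24. access 56: MISS, evict 80. Cache (LRU->MRU): [23 29 56]
  25. access 29: HIT. Cache (LRU->MRU): [23 56 29]
  26. access 56: HIT. Cache (LRU->MRU): [23 29 56]
  27. access 29: HIT. Cache (LRU->MRU): [23 56 29]
  28. access 29: HIT. Cache (LRU->MRU): [23 56 29]
  29. access 6: MISS, evict 23. Cache (LRU->MRU): [56 29 6]
  30. access 78: MISS, evict 56. Cache (LRU->MRU): [29 6 78]
  31. access 29: HIT. Cache (LRU->MRU): [6 78 29]
  32. access 80: MISS, evict 6. Cache (LRU->MRU): [78 29 80]
  33. access 85: MISS, evict 78. Cache (LRU->MRU): [29 80 85]
  34. access 29: HIT. Cache (LRU->MRU): [80 85 29]
  35. access 85: HIT. Cache (LRU->MRU): [80 29 85]
  36. access 56: MISS, evict 80. Cache (LRU->MRU): [29 85 56]
  37. access 4: MISS, evict 29. Cache (LRU->MRU): [85 56 4]
  38. access 29: MISS, evict 85. Cache (LRU->MRU): [56 4 29]
  39. access 70: MISS, evict 56. Cache (LRU->MRU): [4 29 70]
Total: 21 hits, 18 misses, 15 evictions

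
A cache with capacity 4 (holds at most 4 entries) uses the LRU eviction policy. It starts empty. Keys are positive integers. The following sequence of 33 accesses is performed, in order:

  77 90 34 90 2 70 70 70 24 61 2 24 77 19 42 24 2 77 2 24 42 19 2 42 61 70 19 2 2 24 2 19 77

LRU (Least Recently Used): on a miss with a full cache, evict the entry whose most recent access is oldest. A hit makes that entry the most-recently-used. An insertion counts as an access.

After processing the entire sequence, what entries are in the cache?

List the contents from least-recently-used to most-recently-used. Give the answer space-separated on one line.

Answer: 24 2 19 77

Derivation:
LRU simulation (capacity=4):
  1. access 77: MISS. Cache (LRU->MRU): [77]
  2. access 90: MISS. Cache (LRU->MRU): [77 90]
  3. access 34: MISS. Cache (LRU->MRU): [77 90 34]
  4. access 90: HIT. Cache (LRU->MRU): [77 34 90]
  5. access 2: MISS. Cache (LRU->MRU): [77 34 90 2]
  6. access 70: MISS, evict 77. Cache (LRU->MRU): [34 90 2 70]
  7. access 70: HIT. Cache (LRU->MRU): [34 90 2 70]
  8. access 70: HIT. Cache (LRU->MRU): [34 90 2 70]
  9. access 24: MISS, evict 34. Cache (LRU->MRU): [90 2 70 24]
  10. access 61: MISS, evict 90. Cache (LRU->MRU): [2 70 24 61]
  11. access 2: HIT. Cache (LRU->MRU): [70 24 61 2]
  12. access 24: HIT. Cache (LRU->MRU): [70 61 2 24]
  13. access 77: MISS, evict 70. Cache (LRU->MRU): [61 2 24 77]
  14. access 19: MISS, evict 61. Cache (LRU->MRU): [2 24 77 19]
  15. access 42: MISS, evict 2. Cache (LRU->MRU): [24 77 19 42]
  16. access 24: HIT. Cache (LRU->MRU): [77 19 42 24]
  17. access 2: MISS, evict 77. Cache (LRU->MRU): [19 42 24 2]
  18. access 77: MISS, evict 19. Cache (LRU->MRU): [42 24 2 77]
  19. access 2: HIT. Cache (LRU->MRU): [42 24 77 2]
  20. access 24: HIT. Cache (LRU->MRU): [42 77 2 24]
  21. access 42: HIT. Cache (LRU->MRU): [77 2 24 42]
  22. access 19: MISS, evict 77. Cache (LRU->MRU): [2 24 42 19]
  23. access 2: HIT. Cache (LRU->MRU): [24 42 19 2]
  24. access 42: HIT. Cache (LRU->MRU): [24 19 2 42]
  25. access 61: MISS, evict 24. Cache (LRU->MRU): [19 2 42 61]
  26. access 70: MISS, evict 19. Cache (LRU->MRU): [2 42 61 70]
  27. access 19: MISS, evict 2. Cache (LRU->MRU): [42 61 70 19]
  28. access 2: MISS, evict 42. Cache (LRU->MRU): [61 70 19 2]
  29. access 2: HIT. Cache (LRU->MRU): [61 70 19 2]
  30. access 24: MISS, evict 61. Cache (LRU->MRU): [70 19 2 24]
  31. access 2: HIT. Cache (LRU->MRU): [70 19 24 2]
  32. access 19: HIT. Cache (LRU->MRU): [70 24 2 19]
  33. access 77: MISS, evict 70. Cache (LRU->MRU): [24 2 19 77]
Total: 14 hits, 19 misses, 15 evictions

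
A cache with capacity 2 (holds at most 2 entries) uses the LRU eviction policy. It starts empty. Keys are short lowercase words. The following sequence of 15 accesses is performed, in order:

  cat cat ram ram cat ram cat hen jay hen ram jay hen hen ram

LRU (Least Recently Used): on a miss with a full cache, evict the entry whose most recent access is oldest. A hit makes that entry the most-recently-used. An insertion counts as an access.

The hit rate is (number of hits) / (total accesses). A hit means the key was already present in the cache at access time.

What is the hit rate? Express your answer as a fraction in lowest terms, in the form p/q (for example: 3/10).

LRU simulation (capacity=2):
  1. access cat: MISS. Cache (LRU->MRU): [cat]
  2. access cat: HIT. Cache (LRU->MRU): [cat]
  3. access ram: MISS. Cache (LRU->MRU): [cat ram]
  4. access ram: HIT. Cache (LRU->MRU): [cat ram]
  5. access cat: HIT. Cache (LRU->MRU): [ram cat]
  6. access ram: HIT. Cache (LRU->MRU): [cat ram]
  7. access cat: HIT. Cache (LRU->MRU): [ram cat]
  8. access hen: MISS, evict ram. Cache (LRU->MRU): [cat hen]
  9. access jay: MISS, evict cat. Cache (LRU->MRU): [hen jay]
  10. access hen: HIT. Cache (LRU->MRU): [jay hen]
  11. access ram: MISS, evict jay. Cache (LRU->MRU): [hen ram]
  12. access jay: MISS, evict hen. Cache (LRU->MRU): [ram jay]
  13. access hen: MISS, evict ram. Cache (LRU->MRU): [jay hen]
  14. access hen: HIT. Cache (LRU->MRU): [jay hen]
  15. access ram: MISS, evict jay. Cache (LRU->MRU): [hen ram]
Total: 7 hits, 8 misses, 6 evictions

Hit rate = 7/15

Answer: 7/15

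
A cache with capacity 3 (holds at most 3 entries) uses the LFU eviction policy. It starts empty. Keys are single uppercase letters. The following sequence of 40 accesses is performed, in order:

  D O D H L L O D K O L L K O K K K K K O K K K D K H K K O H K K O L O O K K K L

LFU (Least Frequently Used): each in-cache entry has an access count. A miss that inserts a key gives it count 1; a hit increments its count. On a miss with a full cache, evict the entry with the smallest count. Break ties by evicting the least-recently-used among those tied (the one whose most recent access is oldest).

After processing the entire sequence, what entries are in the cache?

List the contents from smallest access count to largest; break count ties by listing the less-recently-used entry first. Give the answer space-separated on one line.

Answer: O L K

Derivation:
LFU simulation (capacity=3):
  1. access D: MISS. Cache: [D(c=1)]
  2. access O: MISS. Cache: [D(c=1) O(c=1)]
  3. access D: HIT, count now 2. Cache: [O(c=1) D(c=2)]
  4. access H: MISS. Cache: [O(c=1) H(c=1) D(c=2)]
  5. access L: MISS, evict O(c=1). Cache: [H(c=1) L(c=1) D(c=2)]
  6. access L: HIT, count now 2. Cache: [H(c=1) D(c=2) L(c=2)]
  7. access O: MISS, evict H(c=1). Cache: [O(c=1) D(c=2) L(c=2)]
  8. access D: HIT, count now 3. Cache: [O(c=1) L(c=2) D(c=3)]
  9. access K: MISS, evict O(c=1). Cache: [K(c=1) L(c=2) D(c=3)]
  10. access O: MISS, evict K(c=1). Cache: [O(c=1) L(c=2) D(c=3)]
  11. access L: HIT, count now 3. Cache: [O(c=1) D(c=3) L(c=3)]
  12. access L: HIT, count now 4. Cache: [O(c=1) D(c=3) L(c=4)]
  13. access K: MISS, evict O(c=1). Cache: [K(c=1) D(c=3) L(c=4)]
  14. access O: MISS, evict K(c=1). Cache: [O(c=1) D(c=3) L(c=4)]
  15. access K: MISS, evict O(c=1). Cache: [K(c=1) D(c=3) L(c=4)]
  16. access K: HIT, count now 2. Cache: [K(c=2) D(c=3) L(c=4)]
  17. access K: HIT, count now 3. Cache: [D(c=3) K(c=3) L(c=4)]
  18. access K: HIT, count now 4. Cache: [D(c=3) L(c=4) K(c=4)]
  19. access K: HIT, count now 5. Cache: [D(c=3) L(c=4) K(c=5)]
  20. access O: MISS, evict D(c=3). Cache: [O(c=1) L(c=4) K(c=5)]
  21. access K: HIT, count now 6. Cache: [O(c=1) L(c=4) K(c=6)]
  22. access K: HIT, count now 7. Cache: [O(c=1) L(c=4) K(c=7)]
  23. access K: HIT, count now 8. Cache: [O(c=1) L(c=4) K(c=8)]
  24. access D: MISS, evict O(c=1). Cache: [D(c=1) L(c=4) K(c=8)]
  25. access K: HIT, count now 9. Cache: [D(c=1) L(c=4) K(c=9)]
  26. access H: MISS, evict D(c=1). Cache: [H(c=1) L(c=4) K(c=9)]
  27. access K: HIT, count now 10. Cache: [H(c=1) L(c=4) K(c=10)]
  28. access K: HIT, count now 11. Cache: [H(c=1) L(c=4) K(c=11)]
  29. access O: MISS, evict H(c=1). Cache: [O(c=1) L(c=4) K(c=11)]
  30. access H: MISS, evict O(c=1). Cache: [H(c=1) L(c=4) K(c=11)]
  31. access K: HIT, count now 12. Cache: [H(c=1) L(c=4) K(c=12)]
  32. access K: HIT, count now 13. Cache: [H(c=1) L(c=4) K(c=13)]
  33. access O: MISS, evict H(c=1). Cache: [O(c=1) L(c=4) K(c=13)]
  34. access L: HIT, count now 5. Cache: [O(c=1) L(c=5) K(c=13)]
  35. access O: HIT, count now 2. Cache: [O(c=2) L(c=5) K(c=13)]
  36. access O: HIT, count now 3. Cache: [O(c=3) L(c=5) K(c=13)]
  37. access K: HIT, count now 14. Cache: [O(c=3) L(c=5) K(c=14)]
  38. access K: HIT, count now 15. Cache: [O(c=3) L(c=5) K(c=15)]
  39. access K: HIT, count now 16. Cache: [O(c=3) L(c=5) K(c=16)]
  40. access L: HIT, count now 6. Cache: [O(c=3) L(c=6) K(c=16)]
Total: 24 hits, 16 misses, 13 evictions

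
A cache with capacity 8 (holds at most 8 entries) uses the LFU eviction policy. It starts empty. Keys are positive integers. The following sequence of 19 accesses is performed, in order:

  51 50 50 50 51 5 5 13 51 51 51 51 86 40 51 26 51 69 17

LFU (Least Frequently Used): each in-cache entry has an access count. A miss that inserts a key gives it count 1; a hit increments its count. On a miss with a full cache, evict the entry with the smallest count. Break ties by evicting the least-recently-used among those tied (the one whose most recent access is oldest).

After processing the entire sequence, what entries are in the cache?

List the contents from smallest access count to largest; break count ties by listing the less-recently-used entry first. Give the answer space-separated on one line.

LFU simulation (capacity=8):
  1. access 51: MISS. Cache: [51(c=1)]
  2. access 50: MISS. Cache: [51(c=1) 50(c=1)]
  3. access 50: HIT, count now 2. Cache: [51(c=1) 50(c=2)]
  4. access 50: HIT, count now 3. Cache: [51(c=1) 50(c=3)]
  5. access 51: HIT, count now 2. Cache: [51(c=2) 50(c=3)]
  6. access 5: MISS. Cache: [5(c=1) 51(c=2) 50(c=3)]
  7. access 5: HIT, count now 2. Cache: [51(c=2) 5(c=2) 50(c=3)]
  8. access 13: MISS. Cache: [13(c=1) 51(c=2) 5(c=2) 50(c=3)]
  9. access 51: HIT, count now 3. Cache: [13(c=1) 5(c=2) 50(c=3) 51(c=3)]
  10. access 51: HIT, count now 4. Cache: [13(c=1) 5(c=2) 50(c=3) 51(c=4)]
  11. access 51: HIT, count now 5. Cache: [13(c=1) 5(c=2) 50(c=3) 51(c=5)]
  12. access 51: HIT, count now 6. Cache: [13(c=1) 5(c=2) 50(c=3) 51(c=6)]
  13. access 86: MISS. Cache: [13(c=1) 86(c=1) 5(c=2) 50(c=3) 51(c=6)]
  14. access 40: MISS. Cache: [13(c=1) 86(c=1) 40(c=1) 5(c=2) 50(c=3) 51(c=6)]
  15. access 51: HIT, count now 7. Cache: [13(c=1) 86(c=1) 40(c=1) 5(c=2) 50(c=3) 51(c=7)]
  16. access 26: MISS. Cache: [13(c=1) 86(c=1) 40(c=1) 26(c=1) 5(c=2) 50(c=3) 51(c=7)]
  17. access 51: HIT, count now 8. Cache: [13(c=1) 86(c=1) 40(c=1) 26(c=1) 5(c=2) 50(c=3) 51(c=8)]
  18. access 69: MISS. Cache: [13(c=1) 86(c=1) 40(c=1) 26(c=1) 69(c=1) 5(c=2) 50(c=3) 51(c=8)]
  19. access 17: MISS, evict 13(c=1). Cache: [86(c=1) 40(c=1) 26(c=1) 69(c=1) 17(c=1) 5(c=2) 50(c=3) 51(c=8)]
Total: 10 hits, 9 misses, 1 evictions

Answer: 86 40 26 69 17 5 50 51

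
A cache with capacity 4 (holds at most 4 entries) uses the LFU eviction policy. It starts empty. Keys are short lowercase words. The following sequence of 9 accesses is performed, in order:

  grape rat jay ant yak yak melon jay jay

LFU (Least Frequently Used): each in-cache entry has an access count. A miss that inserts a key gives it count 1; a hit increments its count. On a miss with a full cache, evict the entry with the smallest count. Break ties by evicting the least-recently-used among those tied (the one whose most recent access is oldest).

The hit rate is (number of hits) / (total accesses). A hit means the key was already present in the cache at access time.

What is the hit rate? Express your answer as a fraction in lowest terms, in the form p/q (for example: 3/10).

Answer: 1/3

Derivation:
LFU simulation (capacity=4):
  1. access grape: MISS. Cache: [grape(c=1)]
  2. access rat: MISS. Cache: [grape(c=1) rat(c=1)]
  3. access jay: MISS. Cache: [grape(c=1) rat(c=1) jay(c=1)]
  4. access ant: MISS. Cache: [grape(c=1) rat(c=1) jay(c=1) ant(c=1)]
  5. access yak: MISS, evict grape(c=1). Cache: [rat(c=1) jay(c=1) ant(c=1) yak(c=1)]
  6. access yak: HIT, count now 2. Cache: [rat(c=1) jay(c=1) ant(c=1) yak(c=2)]
  7. access melon: MISS, evict rat(c=1). Cache: [jay(c=1) ant(c=1) melon(c=1) yak(c=2)]
  8. access jay: HIT, count now 2. Cache: [ant(c=1) melon(c=1) yak(c=2) jay(c=2)]
  9. access jay: HIT, count now 3. Cache: [ant(c=1) melon(c=1) yak(c=2) jay(c=3)]
Total: 3 hits, 6 misses, 2 evictions

Hit rate = 3/9 = 1/3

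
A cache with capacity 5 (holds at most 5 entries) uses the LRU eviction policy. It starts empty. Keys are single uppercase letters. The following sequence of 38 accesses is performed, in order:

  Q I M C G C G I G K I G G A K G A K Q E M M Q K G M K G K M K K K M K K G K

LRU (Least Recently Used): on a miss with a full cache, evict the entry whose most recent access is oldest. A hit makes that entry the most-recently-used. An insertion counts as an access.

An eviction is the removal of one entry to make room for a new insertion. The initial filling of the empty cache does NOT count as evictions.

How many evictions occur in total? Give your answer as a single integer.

LRU simulation (capacity=5):
  1. access Q: MISS. Cache (LRU->MRU): [Q]
  2. access I: MISS. Cache (LRU->MRU): [Q I]
  3. access M: MISS. Cache (LRU->MRU): [Q I M]
  4. access C: MISS. Cache (LRU->MRU): [Q I M C]
  5. access G: MISS. Cache (LRU->MRU): [Q I M C G]
  6. access C: HIT. Cache (LRU->MRU): [Q I M G C]
  7. access G: HIT. Cache (LRU->MRU): [Q I M C G]
  8. access I: HIT. Cache (LRU->MRU): [Q M C G I]
  9. access G: HIT. Cache (LRU->MRU): [Q M C I G]
  10. access K: MISS, evict Q. Cache (LRU->MRU): [M C I G K]
  11. access I: HIT. Cache (LRU->MRU): [M C G K I]
  12. access G: HIT. Cache (LRU->MRU): [M C K I G]
  13. access G: HIT. Cache (LRU->MRU): [M C K I G]
  14. access A: MISS, evict M. Cache (LRU->MRU): [C K I G A]
  15. access K: HIT. Cache (LRU->MRU): [C I G A K]
  16. access G: HIT. Cache (LRU->MRU): [C I A K G]
  17. access A: HIT. Cache (LRU->MRU): [C I K G A]
  18. access K: HIT. Cache (LRU->MRU): [C I G A K]
  19. access Q: MISS, evict C. Cache (LRU->MRU): [I G A K Q]
  20. access E: MISS, evict I. Cache (LRU->MRU): [G A K Q E]
  21. access M: MISS, evict G. Cache (LRU->MRU): [A K Q E M]
  22. access M: HIT. Cache (LRU->MRU): [A K Q E M]
  23. access Q: HIT. Cache (LRU->MRU): [A K E M Q]
  24. access K: HIT. Cache (LRU->MRU): [A E M Q K]
  25. access G: MISS, evict A. Cache (LRU->MRU): [E M Q K G]
  26. access M: HIT. Cache (LRU->MRU): [E Q K G M]
  27. access K: HIT. Cache (LRU->MRU): [E Q G M K]
  28. access G: HIT. Cache (LRU->MRU): [E Q M K G]
  29. access K: HIT. Cache (LRU->MRU): [E Q M G K]
  30. access M: HIT. Cache (LRU->MRU): [E Q G K M]
  31. access K: HIT. Cache (LRU->MRU): [E Q G M K]
  32. access K: HIT. Cache (LRU->MRU): [E Q G M K]
  33. access K: HIT. Cache (LRU->MRU): [E Q G M K]
  34. access M: HIT. Cache (LRU->MRU): [E Q G K M]
  35. access K: HIT. Cache (LRU->MRU): [E Q G M K]
  36. access K: HIT. Cache (LRU->MRU): [E Q G M K]
  37. access G: HIT. Cache (LRU->MRU): [E Q M K G]
  38. access K: HIT. Cache (LRU->MRU): [E Q M G K]
Total: 27 hits, 11 misses, 6 evictions

Answer: 6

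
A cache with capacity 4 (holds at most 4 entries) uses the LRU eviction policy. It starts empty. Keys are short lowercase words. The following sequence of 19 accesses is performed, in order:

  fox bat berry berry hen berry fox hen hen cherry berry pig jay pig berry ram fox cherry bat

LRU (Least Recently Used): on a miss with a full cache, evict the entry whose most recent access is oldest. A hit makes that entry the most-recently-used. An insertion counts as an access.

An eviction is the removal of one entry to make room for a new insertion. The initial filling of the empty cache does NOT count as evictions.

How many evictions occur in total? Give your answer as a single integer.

Answer: 7

Derivation:
LRU simulation (capacity=4):
  1. access fox: MISS. Cache (LRU->MRU): [fox]
  2. access bat: MISS. Cache (LRU->MRU): [fox bat]
  3. access berry: MISS. Cache (LRU->MRU): [fox bat berry]
  4. access berry: HIT. Cache (LRU->MRU): [fox bat berry]
  5. access hen: MISS. Cache (LRU->MRU): [fox bat berry hen]
  6. access berry: HIT. Cache (LRU->MRU): [fox bat hen berry]
  7. access fox: HIT. Cache (LRU->MRU): [bat hen berry fox]
  8. access hen: HIT. Cache (LRU->MRU): [bat berry fox hen]
  9. access hen: HIT. Cache (LRU->MRU): [bat berry fox hen]
  10. access cherry: MISS, evict bat. Cache (LRU->MRU): [berry fox hen cherry]
  11. access berry: HIT. Cache (LRU->MRU): [fox hen cherry berry]
  12. access pig: MISS, evict fox. Cache (LRU->MRU): [hen cherry berry pig]
  13. access jay: MISS, evict hen. Cache (LRU->MRU): [cherry berry pig jay]
  14. access pig: HIT. Cache (LRU->MRU): [cherry berry jay pig]
  15. access berry: HIT. Cache (LRU->MRU): [cherry jay pig berry]
  16. access ram: MISS, evict cherry. Cache (LRU->MRU): [jay pig berry ram]
  17. access fox: MISS, evict jay. Cache (LRU->MRU): [pig berry ram fox]
  18. access cherry: MISS, evict pig. Cache (LRU->MRU): [berry ram fox cherry]
  19. access bat: MISS, evict berry. Cache (LRU->MRU): [ram fox cherry bat]
Total: 8 hits, 11 misses, 7 evictions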